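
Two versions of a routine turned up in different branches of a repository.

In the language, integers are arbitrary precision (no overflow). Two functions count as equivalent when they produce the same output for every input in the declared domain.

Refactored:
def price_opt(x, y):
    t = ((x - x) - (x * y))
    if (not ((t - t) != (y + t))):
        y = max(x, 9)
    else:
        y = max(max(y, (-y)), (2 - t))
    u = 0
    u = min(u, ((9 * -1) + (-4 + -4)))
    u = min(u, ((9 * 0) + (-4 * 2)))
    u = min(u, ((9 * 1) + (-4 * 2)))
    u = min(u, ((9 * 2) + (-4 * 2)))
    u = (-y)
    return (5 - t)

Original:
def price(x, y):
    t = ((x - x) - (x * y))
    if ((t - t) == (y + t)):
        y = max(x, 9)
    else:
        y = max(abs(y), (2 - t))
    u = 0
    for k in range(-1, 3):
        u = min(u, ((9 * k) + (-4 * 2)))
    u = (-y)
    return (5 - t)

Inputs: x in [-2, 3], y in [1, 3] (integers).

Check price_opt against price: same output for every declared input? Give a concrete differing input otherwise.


Equivalent — the differences include min/max/abs usage differs; also arithmetic usage differs; also statement counts differ; also boolean connective usage differs; also constant usage differs; also local variable names differ; also comparison usage differs; also loop structure differs, yet no declared input distinguishes the two.
One worked example (x=1, y=1) — price: t becomes -1; next ((t - t) == (y + t)) evaluates to true; next y becomes 9; next u becomes 0; next at k=-1:; next u becomes -17; next at k=0:; next u becomes -17; next at k=1:; next u becomes -17; next at k=2:; next u becomes -17; next u becomes -9; next final value 6; price_opt: t becomes -1; next (not ((t - t) != (y + t))) evaluates to true; next y becomes 9; next u becomes 0; next u becomes -17; next u becomes -17; next u becomes -17; next u becomes -17; next u becomes -9; next final value 6; agreement on 6.
Sweeping the whole domain (18 inputs) finds no disagreement.
verdict: equivalent


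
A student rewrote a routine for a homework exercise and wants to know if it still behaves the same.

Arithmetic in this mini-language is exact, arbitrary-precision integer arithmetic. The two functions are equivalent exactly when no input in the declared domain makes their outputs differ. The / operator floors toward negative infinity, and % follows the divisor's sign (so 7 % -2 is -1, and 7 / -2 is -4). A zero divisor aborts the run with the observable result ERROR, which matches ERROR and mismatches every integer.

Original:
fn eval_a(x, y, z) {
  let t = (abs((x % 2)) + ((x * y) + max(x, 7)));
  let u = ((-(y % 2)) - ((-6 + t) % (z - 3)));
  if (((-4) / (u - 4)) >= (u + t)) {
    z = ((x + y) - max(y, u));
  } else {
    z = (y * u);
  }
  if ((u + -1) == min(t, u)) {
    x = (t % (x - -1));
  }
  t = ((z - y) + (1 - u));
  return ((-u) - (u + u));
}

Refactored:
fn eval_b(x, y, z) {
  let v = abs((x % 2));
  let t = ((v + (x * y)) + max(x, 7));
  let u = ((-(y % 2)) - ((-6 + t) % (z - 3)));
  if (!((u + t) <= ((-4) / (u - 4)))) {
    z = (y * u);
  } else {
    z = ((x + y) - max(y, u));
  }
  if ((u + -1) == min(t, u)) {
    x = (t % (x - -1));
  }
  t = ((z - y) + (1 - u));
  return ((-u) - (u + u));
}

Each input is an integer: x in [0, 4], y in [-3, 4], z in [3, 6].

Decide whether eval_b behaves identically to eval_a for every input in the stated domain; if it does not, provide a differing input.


Reading the diff, among the changes: boolean connective usage differs, and statement counts differ, and local variable names differ, and comparison usage differs.
Tracing x=3, y=0, z=6: eval_a: t becomes 8; next u becomes -2; next (((-4) / (u - 4)) >= (u + t)) evaluates to false; next z becomes 0; next ((u + -1) == min(t, u)) evaluates to false; next t becomes 3; next final value 6 | eval_b: v becomes 1; next t becomes 8; next u becomes -2; next (!((u + t) <= ((-4) / (u - 4)))) evaluates to true; next z becomes 0; next ((u + -1) == min(t, u)) evaluates to false; next t becomes 3; next final value 6 — matching result 6.
Every one of the 160 inputs gives matching results.
verdict: equivalent


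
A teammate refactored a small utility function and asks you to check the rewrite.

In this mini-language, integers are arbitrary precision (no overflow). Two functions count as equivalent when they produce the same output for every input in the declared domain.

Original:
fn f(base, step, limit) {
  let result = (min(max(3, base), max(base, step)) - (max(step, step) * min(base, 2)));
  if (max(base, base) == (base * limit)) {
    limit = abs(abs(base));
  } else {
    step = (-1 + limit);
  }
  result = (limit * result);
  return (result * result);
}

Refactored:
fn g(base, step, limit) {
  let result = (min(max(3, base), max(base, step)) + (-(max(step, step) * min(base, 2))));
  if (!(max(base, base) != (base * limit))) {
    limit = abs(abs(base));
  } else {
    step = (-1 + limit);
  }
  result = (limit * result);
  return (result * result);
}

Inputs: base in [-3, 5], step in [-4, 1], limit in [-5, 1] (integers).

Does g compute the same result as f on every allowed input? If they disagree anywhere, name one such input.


Comparing the listings, the differences include: comparison usage differs, arithmetic usage differs, boolean connective usage differs.
Spot check at base=0, step=-1, limit=-5 — f: result becomes 0; next (max(base, base) == (base * limit)) evaluates to true; next limit becomes 0; next result becomes 0; next final value 0. g: result becomes 0; next (!(max(base, base) != (base * limit))) evaluates to true; next limit becomes 0; next result becomes 0; next final value 0. Both give 0.
Checked all 378 inputs in the declared domain: the outputs agree on every one.
verdict: equivalent


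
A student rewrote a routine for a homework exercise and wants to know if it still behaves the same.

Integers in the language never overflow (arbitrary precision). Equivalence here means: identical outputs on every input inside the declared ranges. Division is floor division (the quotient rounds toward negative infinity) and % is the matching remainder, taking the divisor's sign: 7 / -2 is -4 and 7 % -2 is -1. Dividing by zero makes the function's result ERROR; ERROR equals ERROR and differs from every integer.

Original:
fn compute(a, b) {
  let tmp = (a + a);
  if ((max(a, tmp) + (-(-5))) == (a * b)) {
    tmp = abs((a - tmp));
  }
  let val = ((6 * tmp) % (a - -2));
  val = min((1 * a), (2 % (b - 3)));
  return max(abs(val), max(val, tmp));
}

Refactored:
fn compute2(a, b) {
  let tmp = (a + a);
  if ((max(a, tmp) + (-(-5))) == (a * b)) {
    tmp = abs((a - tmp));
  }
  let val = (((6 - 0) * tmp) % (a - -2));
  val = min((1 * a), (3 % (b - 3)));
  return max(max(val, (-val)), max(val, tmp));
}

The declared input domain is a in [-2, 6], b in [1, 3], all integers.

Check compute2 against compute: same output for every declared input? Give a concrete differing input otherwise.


Consider the input a=0, b=1.
compute: tmp = 0; ((max(a, tmp) + (-(-5))) == (a * b)) -> false; val = 0; val = 0; return 0
compute2: tmp = 0; ((max(a, tmp) + (-(-5))) == (a * b)) -> false; val = 0; val = -1; return 1
0 vs 1 — the two versions disagree here.
verdict: not equivalent; witness: a=0, b=1


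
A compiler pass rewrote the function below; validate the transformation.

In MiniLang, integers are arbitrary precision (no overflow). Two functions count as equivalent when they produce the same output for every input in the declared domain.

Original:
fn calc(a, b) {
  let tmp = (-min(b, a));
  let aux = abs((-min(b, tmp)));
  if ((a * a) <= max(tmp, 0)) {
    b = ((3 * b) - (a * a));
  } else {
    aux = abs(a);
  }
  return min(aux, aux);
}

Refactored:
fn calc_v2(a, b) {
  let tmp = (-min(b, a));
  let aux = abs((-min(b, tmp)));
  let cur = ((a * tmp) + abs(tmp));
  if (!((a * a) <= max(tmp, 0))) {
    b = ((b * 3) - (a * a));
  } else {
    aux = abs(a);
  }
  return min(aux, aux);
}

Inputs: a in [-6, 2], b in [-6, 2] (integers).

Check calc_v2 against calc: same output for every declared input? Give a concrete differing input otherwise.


At a=-6, b=-5: calc gives 6, calc_v2 gives 5.
verdict: not equivalent; witness: a=-6, b=-5


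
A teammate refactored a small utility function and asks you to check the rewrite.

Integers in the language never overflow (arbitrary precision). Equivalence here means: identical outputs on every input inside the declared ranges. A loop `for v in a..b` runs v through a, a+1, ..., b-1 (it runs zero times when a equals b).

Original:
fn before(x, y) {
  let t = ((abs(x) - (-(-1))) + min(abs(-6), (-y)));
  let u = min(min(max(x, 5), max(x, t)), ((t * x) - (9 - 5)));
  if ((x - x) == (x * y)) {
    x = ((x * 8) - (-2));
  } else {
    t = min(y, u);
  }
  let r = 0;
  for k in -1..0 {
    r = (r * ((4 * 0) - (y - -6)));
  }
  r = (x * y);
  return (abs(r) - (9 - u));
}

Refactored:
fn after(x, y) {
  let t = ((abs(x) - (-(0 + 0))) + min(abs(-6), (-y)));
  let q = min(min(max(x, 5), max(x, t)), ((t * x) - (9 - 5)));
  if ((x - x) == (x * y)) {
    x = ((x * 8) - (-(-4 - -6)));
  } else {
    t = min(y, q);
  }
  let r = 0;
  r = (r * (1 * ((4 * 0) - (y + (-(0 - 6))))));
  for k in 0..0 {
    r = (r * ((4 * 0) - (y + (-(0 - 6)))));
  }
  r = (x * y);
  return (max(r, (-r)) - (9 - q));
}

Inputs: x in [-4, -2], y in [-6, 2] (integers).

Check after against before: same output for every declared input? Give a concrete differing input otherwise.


Take x=-4, y=-6.
before: t = 9; u = -40; ((x - x) == (x * y)) -> false; t = -40; r = 0; [k=-1]; r = 0; r = 24; return -25
after: t = 10; q = -44; ((x - x) == (x * y)) -> false; t = -44; r = 0; r = 0; the k loop: no iterations; r = 24; return -29
-25 vs -29 — the two versions disagree here.
verdict: not equivalent; witness: x=-4, y=-6


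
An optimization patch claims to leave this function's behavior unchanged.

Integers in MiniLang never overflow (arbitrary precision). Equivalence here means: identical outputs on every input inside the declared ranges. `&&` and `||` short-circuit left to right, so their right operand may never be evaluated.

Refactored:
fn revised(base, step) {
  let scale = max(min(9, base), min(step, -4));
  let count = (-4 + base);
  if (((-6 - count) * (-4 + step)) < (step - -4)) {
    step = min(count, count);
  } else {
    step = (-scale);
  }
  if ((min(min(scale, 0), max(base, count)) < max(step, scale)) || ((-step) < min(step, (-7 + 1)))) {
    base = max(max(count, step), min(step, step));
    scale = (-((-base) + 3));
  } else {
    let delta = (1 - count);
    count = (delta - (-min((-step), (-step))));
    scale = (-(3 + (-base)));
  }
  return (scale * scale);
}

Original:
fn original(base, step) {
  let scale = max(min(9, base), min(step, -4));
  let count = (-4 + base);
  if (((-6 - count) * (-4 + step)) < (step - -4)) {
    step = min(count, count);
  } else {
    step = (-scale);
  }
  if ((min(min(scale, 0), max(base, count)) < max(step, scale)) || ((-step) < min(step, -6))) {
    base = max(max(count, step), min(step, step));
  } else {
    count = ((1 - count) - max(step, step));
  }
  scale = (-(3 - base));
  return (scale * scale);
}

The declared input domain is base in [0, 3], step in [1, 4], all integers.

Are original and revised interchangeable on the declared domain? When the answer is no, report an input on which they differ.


Equivalent — the differences include arithmetic usage differs, and constant usage differs, and min/max/abs usage differs, and statement counts differ, and local variable names differ, yet no declared input distinguishes the two.
As a probe, take base=3, step=4: original runs scale becomes 3; next count becomes -1; next (((-6 - count) * (-4 + step)) < (step - -4)) evaluates to true; next step becomes -1; next ((min(min(scale, 0), max(base, count)) < max(step, scale)) || ((-step) < min(step, -6))) evaluates to true; next base becomes -1; next scale becomes -4; next final value 16; revised runs scale becomes 3; next count becomes -1; next (((-6 - count) * (-4 + step)) < (step - -4)) evaluates to true; next step becomes -1; next ((min(min(scale, 0), max(base, count)) < max(step, scale)) || ((-step) < min(step, (-7 + 1)))) evaluates to true; next base becomes -1; next scale becomes -4; next final value 16; both end at 16.
Across all 16 domain points the two functions coincide.
verdict: equivalent


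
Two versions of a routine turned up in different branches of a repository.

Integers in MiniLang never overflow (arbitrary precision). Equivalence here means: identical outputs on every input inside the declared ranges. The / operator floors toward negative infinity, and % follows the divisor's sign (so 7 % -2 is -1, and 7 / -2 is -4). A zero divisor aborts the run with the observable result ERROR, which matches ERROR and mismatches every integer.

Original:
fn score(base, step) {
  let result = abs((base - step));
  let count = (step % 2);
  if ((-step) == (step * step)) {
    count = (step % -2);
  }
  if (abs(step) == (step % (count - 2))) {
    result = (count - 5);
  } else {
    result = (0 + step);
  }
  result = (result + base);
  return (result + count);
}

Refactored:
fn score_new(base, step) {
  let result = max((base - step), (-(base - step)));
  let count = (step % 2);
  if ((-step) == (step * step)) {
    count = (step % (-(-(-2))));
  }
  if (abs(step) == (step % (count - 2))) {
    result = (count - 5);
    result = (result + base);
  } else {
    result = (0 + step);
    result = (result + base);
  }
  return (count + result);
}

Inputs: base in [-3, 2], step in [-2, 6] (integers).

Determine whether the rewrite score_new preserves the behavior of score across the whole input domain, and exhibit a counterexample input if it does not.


The two are interchangeable: min/max/abs usage differs; and arithmetic usage differs; and statement counts differ, and every declared input agrees.
One worked example (base=-3, step=-2) — score: result = 1; count = 0; ((-step) == (step * step)) -> false; (abs(step) == (step % (count - 2))) -> false; result = -2; result = -5; return -5; score_new: result = 1; count = 0; ((-step) == (step * step)) -> false; (abs(step) == (step % (count - 2))) -> false; result = -2; result = -5; return -5; agreement on -5.
Across all 54 domain points the two functions coincide.
verdict: equivalent


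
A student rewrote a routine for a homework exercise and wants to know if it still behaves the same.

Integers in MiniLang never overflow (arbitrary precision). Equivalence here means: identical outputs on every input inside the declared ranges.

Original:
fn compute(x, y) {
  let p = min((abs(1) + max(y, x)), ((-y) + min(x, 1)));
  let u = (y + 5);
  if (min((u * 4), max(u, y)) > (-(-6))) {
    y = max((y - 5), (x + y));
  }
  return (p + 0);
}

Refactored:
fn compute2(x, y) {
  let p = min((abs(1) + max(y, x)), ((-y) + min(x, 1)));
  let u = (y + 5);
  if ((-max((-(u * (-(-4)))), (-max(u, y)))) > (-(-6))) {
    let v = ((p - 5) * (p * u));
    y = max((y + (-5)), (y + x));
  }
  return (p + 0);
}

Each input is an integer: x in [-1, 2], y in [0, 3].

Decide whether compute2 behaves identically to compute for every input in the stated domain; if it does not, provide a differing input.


This is a faithful refactor — min/max/abs usage differs, and local variable names differ, and statement counts differ, and constant usage differs, and arithmetic usage differs, but the computed results match everywhere.
As a probe, take x=2, y=2: compute runs p = -1; u = 7; (min((u * 4), max(u, y)) > (-(-6))) -> true; y = 4; return -1; compute2 runs p = -1; u = 7; ((-max((-(u * (-(-4)))), (-max(u, y)))) > (-(-6))) -> true; v = 42; y = 4; return -1; both end at -1.
Checked all 16 inputs in the declared domain: the outputs agree on every one.
verdict: equivalent


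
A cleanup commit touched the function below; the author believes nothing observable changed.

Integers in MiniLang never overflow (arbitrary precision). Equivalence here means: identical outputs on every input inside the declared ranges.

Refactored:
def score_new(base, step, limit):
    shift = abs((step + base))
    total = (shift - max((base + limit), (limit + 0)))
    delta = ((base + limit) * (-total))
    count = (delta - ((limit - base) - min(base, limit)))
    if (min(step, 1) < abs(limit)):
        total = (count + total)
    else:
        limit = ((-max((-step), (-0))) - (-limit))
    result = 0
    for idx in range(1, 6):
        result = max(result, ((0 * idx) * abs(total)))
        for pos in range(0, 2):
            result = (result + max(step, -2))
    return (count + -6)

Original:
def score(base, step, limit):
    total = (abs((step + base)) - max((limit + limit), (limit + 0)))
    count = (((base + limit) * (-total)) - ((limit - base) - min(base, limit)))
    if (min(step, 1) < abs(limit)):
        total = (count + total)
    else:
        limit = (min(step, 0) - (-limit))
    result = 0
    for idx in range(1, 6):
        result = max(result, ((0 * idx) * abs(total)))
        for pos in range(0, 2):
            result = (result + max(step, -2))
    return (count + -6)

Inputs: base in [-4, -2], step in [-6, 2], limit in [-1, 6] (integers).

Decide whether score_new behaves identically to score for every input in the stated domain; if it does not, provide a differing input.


Take base=-4, step=-6, limit=1.
score: total=8, then count=15, then (min(step, 1) < abs(limit)) is true, then total=23, then result=0, then (idx=1), then result=0, then (pos=0), then result=-2, then (pos=1), then result=-4, then (idx=2), then result=0, then (pos=0), then result=-2, then (pos=1), then result=-4, then (idx=3), then result=0, then (pos=0), then result=-2, then (pos=1), then result=-4, then (idx=4), then result=0, then (pos=0), then result=-2, then (pos=1), then result=-4, then (idx=5), then result=0, then (pos=0), then result=-2, then (pos=1), then result=-4, then returns 9
score_new: shift=10, then total=9, then delta=27, then count=18, then (min(step, 1) < abs(limit)) is true, then total=27, then result=0, then (idx=1), then result=0, then (pos=0), then result=-2, then (pos=1), then result=-4, then (idx=2), then result=0, then (pos=0), then result=-2, then (pos=1), then result=-4, then (idx=3), then result=0, then (pos=0), then result=-2, then (pos=1), then result=-4, then (idx=4), then result=0, then (pos=0), then result=-2, then (pos=1), then result=-4, then (idx=5), then result=0, then (pos=0), then result=-2, then (pos=1), then result=-4, then returns 12
9 vs 12 — the two versions disagree here.
verdict: not equivalent; witness: base=-4, step=-6, limit=1


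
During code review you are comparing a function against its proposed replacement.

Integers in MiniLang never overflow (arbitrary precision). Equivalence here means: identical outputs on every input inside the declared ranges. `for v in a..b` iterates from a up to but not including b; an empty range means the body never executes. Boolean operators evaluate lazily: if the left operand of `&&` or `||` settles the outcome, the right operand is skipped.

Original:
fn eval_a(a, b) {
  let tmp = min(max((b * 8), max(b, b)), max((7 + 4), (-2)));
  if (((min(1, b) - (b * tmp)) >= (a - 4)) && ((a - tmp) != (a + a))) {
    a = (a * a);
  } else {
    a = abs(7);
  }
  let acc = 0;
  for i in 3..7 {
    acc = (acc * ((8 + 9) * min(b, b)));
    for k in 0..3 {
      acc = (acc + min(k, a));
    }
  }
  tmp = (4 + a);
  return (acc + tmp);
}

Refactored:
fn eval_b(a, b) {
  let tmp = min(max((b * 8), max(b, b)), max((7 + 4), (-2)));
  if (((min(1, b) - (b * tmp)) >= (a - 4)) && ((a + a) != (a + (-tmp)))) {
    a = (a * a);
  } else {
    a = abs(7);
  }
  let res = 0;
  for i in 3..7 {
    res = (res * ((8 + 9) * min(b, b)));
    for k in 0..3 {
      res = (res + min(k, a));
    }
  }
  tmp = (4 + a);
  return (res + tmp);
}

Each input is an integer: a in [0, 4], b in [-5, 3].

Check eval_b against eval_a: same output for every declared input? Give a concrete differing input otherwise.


Although local variable names differ, plus arithmetic usage differs, 45/45 inputs agree.
verdict: equivalent


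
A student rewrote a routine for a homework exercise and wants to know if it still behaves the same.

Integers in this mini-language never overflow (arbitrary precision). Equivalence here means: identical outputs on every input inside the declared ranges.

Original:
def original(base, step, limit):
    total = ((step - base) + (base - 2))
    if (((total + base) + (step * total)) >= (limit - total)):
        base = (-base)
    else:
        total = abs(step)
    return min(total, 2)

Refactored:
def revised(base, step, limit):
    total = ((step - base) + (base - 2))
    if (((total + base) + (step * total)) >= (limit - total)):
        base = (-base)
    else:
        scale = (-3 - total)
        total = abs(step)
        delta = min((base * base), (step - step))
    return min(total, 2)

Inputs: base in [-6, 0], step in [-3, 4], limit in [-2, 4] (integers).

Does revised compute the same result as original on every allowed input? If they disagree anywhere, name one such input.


A substantive addition is an assignment to `scale` whose value nothing reads; no result depends on it; all 392 inputs agree.
verdict: equivalent


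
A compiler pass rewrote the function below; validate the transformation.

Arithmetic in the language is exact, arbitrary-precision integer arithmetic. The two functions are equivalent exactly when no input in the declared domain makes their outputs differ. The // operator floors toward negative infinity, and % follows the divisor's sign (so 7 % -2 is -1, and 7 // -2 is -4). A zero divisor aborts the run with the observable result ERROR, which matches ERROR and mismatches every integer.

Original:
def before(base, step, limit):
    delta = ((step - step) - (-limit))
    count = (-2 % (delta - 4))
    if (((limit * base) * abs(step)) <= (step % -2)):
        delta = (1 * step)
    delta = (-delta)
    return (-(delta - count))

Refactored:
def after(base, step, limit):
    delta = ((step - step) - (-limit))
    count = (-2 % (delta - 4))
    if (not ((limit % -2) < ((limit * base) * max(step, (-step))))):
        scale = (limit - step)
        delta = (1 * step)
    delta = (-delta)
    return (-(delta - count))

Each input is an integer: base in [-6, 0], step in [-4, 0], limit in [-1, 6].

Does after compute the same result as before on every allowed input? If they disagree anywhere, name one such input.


Take base=-6, step=-3, limit=0.
before: delta becomes 0; next count becomes -2; next (((limit * base) * abs(step)) <= (step % -2)) evaluates to false; next delta becomes 0; next final value -2
after: delta becomes 0; next count becomes -2; next (not ((limit % -2) < ((limit * base) * max(step, (-step))))) evaluates to true; next scale becomes 3; next delta becomes -3; next delta becomes 3; next final value -5
-2 != -5, so the rewrite changes behavior.
verdict: not equivalent; witness: base=-6, step=-3, limit=0


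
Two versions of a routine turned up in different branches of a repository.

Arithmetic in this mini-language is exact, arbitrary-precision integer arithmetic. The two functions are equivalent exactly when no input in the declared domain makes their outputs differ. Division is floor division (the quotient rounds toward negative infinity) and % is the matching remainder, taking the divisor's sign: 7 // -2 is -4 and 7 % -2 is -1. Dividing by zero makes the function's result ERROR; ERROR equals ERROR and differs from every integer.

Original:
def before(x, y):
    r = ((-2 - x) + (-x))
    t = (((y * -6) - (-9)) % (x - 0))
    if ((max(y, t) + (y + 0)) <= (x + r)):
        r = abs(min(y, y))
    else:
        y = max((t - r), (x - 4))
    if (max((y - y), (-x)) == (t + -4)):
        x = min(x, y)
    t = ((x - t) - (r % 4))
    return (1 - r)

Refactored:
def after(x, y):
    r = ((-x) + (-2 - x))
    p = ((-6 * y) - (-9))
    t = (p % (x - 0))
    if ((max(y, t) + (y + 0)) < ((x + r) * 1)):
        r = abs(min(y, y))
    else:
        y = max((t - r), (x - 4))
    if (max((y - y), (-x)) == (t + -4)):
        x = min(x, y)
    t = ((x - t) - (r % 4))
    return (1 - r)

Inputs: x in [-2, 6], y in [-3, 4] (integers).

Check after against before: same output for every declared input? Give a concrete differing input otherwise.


There is a counterexample at x=-2, y=0: 1 on one side, -1 on the other.
before: r=2, then t=-1, then ((max(y, t) + (y + 0)) <= (x + r)) is true, then r=0, then (max((y - y), (-x)) == (t + -4)) is false, then t=-1, then returns 1
after: r=2, then p=9, then t=-1, then ((max(y, t) + (y + 0)) < ((x + r) * 1)) is false, then y=-3, then (max((y - y), (-x)) == (t + -4)) is false, then t=-3, then returns -1
verdict: not equivalent; witness: x=-2, y=0


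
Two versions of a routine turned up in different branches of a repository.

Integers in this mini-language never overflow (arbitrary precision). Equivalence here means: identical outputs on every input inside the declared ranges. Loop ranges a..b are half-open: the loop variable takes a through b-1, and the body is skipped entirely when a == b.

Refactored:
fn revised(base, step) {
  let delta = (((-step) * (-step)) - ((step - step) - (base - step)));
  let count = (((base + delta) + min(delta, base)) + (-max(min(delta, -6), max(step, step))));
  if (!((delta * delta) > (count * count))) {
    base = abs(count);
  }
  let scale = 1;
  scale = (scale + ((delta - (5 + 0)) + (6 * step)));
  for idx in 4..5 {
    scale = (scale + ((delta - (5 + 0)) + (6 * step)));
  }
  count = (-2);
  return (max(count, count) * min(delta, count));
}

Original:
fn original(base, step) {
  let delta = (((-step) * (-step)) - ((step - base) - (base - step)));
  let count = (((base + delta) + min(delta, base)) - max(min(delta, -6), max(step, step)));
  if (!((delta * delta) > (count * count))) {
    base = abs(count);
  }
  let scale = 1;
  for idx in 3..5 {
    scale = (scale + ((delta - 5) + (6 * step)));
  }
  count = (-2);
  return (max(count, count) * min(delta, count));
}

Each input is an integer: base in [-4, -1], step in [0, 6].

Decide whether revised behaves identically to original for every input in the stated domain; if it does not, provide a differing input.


There is a counterexample at base=-4, step=0: 16 on one side, 8 on the other.
original: delta=-8, then count=-20, then (!((delta * delta) > (count * count))) is true, then base=20, then scale=1, then (idx=3), then scale=-12, then (idx=4), then scale=-25, then count=-2, then returns 16
revised: delta=-4, then count=-12, then (!((delta * delta) > (count * count))) is true, then base=12, then scale=1, then scale=-8, then (idx=4), then scale=-17, then count=-2, then returns 8
verdict: not equivalent; witness: base=-4, step=0


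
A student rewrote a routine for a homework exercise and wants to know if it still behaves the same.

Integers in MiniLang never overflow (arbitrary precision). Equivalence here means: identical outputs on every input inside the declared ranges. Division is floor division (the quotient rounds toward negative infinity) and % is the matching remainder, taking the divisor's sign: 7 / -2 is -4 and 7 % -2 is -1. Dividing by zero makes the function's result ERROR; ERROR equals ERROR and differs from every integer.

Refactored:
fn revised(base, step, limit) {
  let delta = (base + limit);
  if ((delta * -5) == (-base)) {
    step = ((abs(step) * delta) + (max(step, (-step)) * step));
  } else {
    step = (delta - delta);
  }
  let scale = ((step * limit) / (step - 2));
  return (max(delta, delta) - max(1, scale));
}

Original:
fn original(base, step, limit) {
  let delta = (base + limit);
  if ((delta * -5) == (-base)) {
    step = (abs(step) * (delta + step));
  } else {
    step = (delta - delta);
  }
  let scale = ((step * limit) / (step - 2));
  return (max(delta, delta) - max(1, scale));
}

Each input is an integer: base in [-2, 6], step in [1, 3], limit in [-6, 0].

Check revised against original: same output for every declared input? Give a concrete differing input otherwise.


Differences: min/max/abs usage differs, plus arithmetic usage differs — yet all 189 inputs agree.
verdict: equivalent


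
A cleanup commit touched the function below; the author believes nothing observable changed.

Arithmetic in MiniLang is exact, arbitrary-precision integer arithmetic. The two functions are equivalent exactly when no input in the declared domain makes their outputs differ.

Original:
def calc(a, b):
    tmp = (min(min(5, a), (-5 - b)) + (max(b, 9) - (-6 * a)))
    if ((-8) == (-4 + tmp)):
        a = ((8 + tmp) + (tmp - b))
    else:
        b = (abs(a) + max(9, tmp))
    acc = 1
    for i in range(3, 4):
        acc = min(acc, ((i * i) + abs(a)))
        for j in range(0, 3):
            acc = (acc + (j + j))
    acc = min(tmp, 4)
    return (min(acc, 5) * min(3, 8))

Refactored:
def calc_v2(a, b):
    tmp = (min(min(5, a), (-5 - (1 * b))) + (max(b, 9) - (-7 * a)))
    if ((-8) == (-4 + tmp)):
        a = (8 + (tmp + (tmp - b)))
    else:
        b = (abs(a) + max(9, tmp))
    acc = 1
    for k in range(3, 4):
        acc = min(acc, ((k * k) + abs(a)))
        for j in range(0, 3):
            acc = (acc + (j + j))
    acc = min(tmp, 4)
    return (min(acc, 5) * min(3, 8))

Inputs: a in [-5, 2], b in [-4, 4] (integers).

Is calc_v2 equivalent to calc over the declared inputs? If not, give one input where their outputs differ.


Take a=-5, b=-4.
calc: tmp = -26; ((-8) == (-4 + tmp)) -> false; b = 14; acc = 1; [i=3]; acc = 1; [j=0]; acc = 1; [j=1]; acc = 3; [j=2]; acc = 7; acc = -26; return -78
calc_v2: tmp = -31; ((-8) == (-4 + tmp)) -> false; b = 14; acc = 1; [k=3]; acc = 1; [j=0]; acc = 1; [j=1]; acc = 3; [j=2]; acc = 7; acc = -31; return -93
-78 != -93, so the rewrite changes behavior.
verdict: not equivalent; witness: a=-5, b=-4


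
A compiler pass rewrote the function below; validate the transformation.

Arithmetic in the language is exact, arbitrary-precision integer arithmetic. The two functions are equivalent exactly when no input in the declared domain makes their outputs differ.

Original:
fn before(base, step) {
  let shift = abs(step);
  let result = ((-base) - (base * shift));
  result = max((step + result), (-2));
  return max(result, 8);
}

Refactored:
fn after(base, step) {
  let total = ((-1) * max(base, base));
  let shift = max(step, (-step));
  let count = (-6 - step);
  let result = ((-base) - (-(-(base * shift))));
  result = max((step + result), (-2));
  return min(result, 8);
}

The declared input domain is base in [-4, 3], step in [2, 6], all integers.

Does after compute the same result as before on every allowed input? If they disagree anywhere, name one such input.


The rewrite breaks on base=-4, step=2, where the results are 14 and 8.
before: shift = 2; result = 12; result = 14; return 14
after: total = 4; shift = 2; count = -8; result = 12; result = 14; return 8
verdict: not equivalent; witness: base=-4, step=2


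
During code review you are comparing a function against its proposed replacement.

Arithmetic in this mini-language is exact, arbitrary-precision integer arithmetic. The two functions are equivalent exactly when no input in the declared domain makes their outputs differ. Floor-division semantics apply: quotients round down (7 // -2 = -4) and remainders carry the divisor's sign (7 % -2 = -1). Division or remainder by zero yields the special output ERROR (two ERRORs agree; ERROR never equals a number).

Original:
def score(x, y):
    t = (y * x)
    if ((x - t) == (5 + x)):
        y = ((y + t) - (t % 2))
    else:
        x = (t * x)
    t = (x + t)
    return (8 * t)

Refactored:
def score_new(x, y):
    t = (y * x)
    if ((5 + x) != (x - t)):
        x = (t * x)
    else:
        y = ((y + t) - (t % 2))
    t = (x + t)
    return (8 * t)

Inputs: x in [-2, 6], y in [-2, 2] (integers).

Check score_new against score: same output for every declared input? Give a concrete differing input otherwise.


Comparing the listings, the differences include: comparison usage differs.
Tracing x=0, y=2: score: t=0, then ((x - t) == (5 + x)) is false, then x=0, then t=0, then returns 0 | score_new: t=0, then ((5 + x) != (x - t)) is true, then x=0, then t=0, then returns 0 — matching result 0.
Checked all 45 inputs in the declared domain: the outputs agree on every one.
verdict: equivalent


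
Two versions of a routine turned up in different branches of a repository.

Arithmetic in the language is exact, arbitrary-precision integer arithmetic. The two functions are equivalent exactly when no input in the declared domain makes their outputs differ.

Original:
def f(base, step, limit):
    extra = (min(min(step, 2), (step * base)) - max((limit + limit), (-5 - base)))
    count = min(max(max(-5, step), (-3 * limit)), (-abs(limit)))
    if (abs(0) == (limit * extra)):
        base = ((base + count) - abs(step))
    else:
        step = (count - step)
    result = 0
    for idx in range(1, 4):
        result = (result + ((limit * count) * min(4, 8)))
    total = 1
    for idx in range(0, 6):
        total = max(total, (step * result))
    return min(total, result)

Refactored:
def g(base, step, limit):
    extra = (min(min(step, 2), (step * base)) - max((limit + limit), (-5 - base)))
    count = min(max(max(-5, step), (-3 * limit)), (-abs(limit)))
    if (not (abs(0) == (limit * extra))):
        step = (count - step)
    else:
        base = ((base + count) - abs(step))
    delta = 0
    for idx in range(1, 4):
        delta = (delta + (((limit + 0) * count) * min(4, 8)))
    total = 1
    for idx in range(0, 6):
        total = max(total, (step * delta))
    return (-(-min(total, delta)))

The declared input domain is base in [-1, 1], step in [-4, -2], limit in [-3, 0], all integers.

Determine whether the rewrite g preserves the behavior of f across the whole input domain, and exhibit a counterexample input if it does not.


The two are interchangeable: constant usage differs; and local variable names differ; and boolean connective usage differs; and arithmetic usage differs, and every declared input agrees.
Tracing base=1, step=-3, limit=-3: f: extra=3, then count=-3, then (abs(0) == (limit * extra)) is false, then step=0, then result=0, then (idx=1), then result=36, then (idx=2), then result=72, then (idx=3), then result=108, then total=1, then (idx=0), then total=1, then (idx=1), then total=1, then (idx=2), then total=1, then (idx=3), then total=1, then (idx=4), then total=1, then (idx=5), then total=1, then returns 1 | g: extra=3, then count=-3, then (not (abs(0) == (limit * extra))) is true, then step=0, then delta=0, then (idx=1), then delta=36, then (idx=2), then delta=72, then (idx=3), then delta=108, then total=1, then (idx=0), then total=1, then (idx=1), then total=1, then (idx=2), then total=1, then (idx=3), then total=1, then (idx=4), then total=1, then (idx=5), then total=1, then returns 1 — matching result 1.
Every one of the 36 inputs gives matching results.
verdict: equivalent


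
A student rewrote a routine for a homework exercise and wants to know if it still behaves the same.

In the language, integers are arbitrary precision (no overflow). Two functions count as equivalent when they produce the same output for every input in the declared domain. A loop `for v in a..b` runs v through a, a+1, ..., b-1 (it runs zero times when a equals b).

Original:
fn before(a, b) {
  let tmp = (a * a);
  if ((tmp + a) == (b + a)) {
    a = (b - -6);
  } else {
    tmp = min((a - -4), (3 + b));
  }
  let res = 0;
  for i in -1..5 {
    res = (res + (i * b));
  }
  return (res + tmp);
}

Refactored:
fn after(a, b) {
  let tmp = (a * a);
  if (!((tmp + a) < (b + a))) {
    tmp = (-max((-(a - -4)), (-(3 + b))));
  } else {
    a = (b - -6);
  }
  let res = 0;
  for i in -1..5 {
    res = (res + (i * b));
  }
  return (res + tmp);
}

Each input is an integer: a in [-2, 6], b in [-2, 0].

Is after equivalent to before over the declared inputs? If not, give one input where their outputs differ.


At a=0, b=0: before gives 0, after gives 3.
verdict: not equivalent; witness: a=0, b=0


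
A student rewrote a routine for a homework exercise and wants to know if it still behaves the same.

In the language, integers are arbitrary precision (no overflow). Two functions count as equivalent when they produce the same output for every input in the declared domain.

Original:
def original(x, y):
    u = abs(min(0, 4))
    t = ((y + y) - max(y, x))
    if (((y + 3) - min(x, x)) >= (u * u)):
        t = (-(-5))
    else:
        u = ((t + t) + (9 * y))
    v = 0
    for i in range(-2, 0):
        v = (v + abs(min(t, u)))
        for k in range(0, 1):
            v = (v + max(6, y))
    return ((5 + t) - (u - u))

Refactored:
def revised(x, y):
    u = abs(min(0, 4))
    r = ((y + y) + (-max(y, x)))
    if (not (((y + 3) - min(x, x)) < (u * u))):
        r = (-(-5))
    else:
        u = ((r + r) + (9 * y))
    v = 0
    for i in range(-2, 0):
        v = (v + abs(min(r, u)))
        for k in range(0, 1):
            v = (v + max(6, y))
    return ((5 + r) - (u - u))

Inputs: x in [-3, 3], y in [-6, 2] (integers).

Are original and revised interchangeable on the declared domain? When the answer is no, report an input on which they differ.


Side by side, the visible changes include: arithmetic usage differs; boolean connective usage differs; local variable names differ; comparison usage differs.
Tracing x=1, y=2: original: u = 0; t = 2; (((y + 3) - min(x, x)) >= (u * u)) -> true; t = 5; v = 0; [i=-2]; v = 0; [k=0]; v = 6; [i=-1]; v = 6; [k=0]; v = 12; return 10 | revised: u = 0; r = 2; (not (((y + 3) - min(x, x)) < (u * u))) -> true; r = 5; v = 0; [i=-2]; v = 0; [k=0]; v = 6; [i=-1]; v = 6; [k=0]; v = 12; return 10 — matching result 10.
Checked all 63 inputs in the declared domain: the outputs agree on every one.
verdict: equivalent


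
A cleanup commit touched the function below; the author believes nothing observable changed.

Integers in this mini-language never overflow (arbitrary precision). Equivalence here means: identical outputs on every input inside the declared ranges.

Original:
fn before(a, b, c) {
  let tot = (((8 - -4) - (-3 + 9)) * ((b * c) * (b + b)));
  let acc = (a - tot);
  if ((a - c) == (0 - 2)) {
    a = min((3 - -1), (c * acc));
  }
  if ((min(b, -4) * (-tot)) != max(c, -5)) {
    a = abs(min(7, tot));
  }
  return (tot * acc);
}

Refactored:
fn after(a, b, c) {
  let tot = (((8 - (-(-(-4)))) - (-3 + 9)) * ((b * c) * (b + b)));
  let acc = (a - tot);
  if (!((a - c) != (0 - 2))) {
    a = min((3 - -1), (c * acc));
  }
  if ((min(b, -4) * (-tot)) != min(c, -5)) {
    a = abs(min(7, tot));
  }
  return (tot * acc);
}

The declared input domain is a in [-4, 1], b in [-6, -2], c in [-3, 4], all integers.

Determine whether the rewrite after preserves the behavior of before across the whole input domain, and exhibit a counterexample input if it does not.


Equivalent. Although `max(c, -5)` became `min(c, -5)`, no input in the stated domain can expose it.
Sweeping the whole domain (240 inputs) finds no disagreement.
As a probe, take a=-1, b=-2, c=2: before runs tot := 96 | acc := -97 | ((a - c) == (0 - 2)): false | ((min(b, -4) * (-tot)) != max(c, -5)): true | a := 7 | result -9312; after runs tot := 96 | acc := -97 | (!((a - c) != (0 - 2))): false | ((min(b, -4) * (-tot)) != min(c, -5)): true | a := 7 | result -9312; both end at -9312.
verdict: equivalent


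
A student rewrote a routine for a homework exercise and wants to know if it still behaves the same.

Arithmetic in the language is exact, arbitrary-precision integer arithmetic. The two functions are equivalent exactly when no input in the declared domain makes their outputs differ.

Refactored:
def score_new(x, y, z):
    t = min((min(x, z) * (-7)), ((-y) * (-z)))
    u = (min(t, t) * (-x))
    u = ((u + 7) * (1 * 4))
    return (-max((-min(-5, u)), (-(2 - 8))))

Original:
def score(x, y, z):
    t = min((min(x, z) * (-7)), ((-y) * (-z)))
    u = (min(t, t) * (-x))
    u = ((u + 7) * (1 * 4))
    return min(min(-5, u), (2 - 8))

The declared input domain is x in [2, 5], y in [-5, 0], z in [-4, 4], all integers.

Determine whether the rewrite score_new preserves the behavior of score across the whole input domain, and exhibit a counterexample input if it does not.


This is a faithful refactor — min/max/abs usage differs, but the computed results match everywhere.
As a probe, take x=3, y=-3, z=1: score runs t = -7; u = 21; u = 112; return -6; score_new runs t = -7; u = 21; u = 112; return -6; both end at -6.
Sweeping the whole domain (216 inputs) finds no disagreement.
verdict: equivalent
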